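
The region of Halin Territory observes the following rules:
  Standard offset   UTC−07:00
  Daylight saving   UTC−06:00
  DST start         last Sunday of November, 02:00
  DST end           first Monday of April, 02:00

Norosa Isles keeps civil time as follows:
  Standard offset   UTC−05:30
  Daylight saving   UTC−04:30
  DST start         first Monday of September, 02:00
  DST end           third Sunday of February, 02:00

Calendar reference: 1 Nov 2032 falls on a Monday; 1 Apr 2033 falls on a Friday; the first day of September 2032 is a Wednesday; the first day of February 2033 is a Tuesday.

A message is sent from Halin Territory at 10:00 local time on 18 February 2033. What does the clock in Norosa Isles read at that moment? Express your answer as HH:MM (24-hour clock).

1 November 2032 is a Monday, so Sundays fall on 7, 14, 21, 28; the last is November 28.
1 April 2033 is a Friday, so the first Monday is April 4.
Daylight saving runs 28 November 2032 – 4 April 2033; 18 February 2033 is inside that window, so Halin Territory is at UTC−06:00.
10:00 Halin Territory + 6h = 16:00 UTC.
1 September 2032 is a Wednesday, so the first Monday is September 6.
1 February 2033 is a Tuesday, so the first Sunday is February 6 and the third is February 20.
At the standard offset (UTC−05:30), 16:00 UTC − 5h30m = 10:30 Norosa Isles standard time.
The standard-time date in Norosa Isles, 18 February 2033, lies within the daylight-saving period (6 September 2032 – 20 February 2033), so Norosa Isles is on daylight time, UTC−04:30.
16:00 UTC − 4h30m = 11:30 Norosa Isles.

11:30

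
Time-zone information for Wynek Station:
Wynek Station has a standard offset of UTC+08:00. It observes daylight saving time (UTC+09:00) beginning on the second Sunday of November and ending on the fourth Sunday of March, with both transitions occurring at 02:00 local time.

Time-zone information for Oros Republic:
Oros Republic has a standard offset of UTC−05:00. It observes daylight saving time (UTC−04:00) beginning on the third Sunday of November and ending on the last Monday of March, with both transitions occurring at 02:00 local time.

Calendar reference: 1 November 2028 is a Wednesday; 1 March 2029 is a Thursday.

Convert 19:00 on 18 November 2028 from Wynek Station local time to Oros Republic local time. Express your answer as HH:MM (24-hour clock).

1 November 2028 is a Wednesday, so the first Sunday is November 5 and the second is November 12.
1 March 2029 is a Thursday, so the first Sunday is March 4 and the fourth is March 25.
18 November 2028 lies within the daylight-saving period (12 November 2028 – 25 March 2029), so Wynek Station is on daylight time, UTC+09:00.
19:00 Wynek Station − 9h = 10:00 UTC.
1 November 2028 is a Wednesday, so the first Sunday is November 5 and the third is November 19.
1 March 2029 is a Thursday, so Mondays fall on 5, 12, 19, 26; the last is March 26.
At the standard offset (UTC−05:00), 10:00 UTC − 5h = 05:00 Oros Republic standard time.
The standard-time date in Oros Republic, 18 November 2028, is outside the daylight-saving period (19 November 2028 – 26 March 2029), so Oros Republic is on standard time, UTC−05:00.
10:00 UTC − 5h = 05:00 Oros Republic.

05:00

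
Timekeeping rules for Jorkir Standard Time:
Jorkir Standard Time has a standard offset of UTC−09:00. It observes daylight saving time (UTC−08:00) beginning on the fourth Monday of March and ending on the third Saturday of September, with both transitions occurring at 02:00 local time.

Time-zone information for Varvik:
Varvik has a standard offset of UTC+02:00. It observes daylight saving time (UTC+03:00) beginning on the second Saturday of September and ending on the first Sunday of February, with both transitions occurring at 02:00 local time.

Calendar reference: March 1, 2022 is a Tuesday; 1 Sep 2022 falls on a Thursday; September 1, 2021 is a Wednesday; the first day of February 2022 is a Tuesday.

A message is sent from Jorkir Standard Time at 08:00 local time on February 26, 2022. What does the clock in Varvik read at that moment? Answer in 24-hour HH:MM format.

1 March 2022 is a Tuesday, so the first Monday is March 7 and the fourth is March 28.
1 September 2022 is a Thursday, so the first Saturday is September 3 and the third is September 17.
February 26, 2022 is outside the daylight-saving period (28 March – 17 September), so Jorkir Standard Time is on standard time, UTC−09:00.
08:00 Jorkir Standard Time + 9h = 17:00 UTC.
1 September 2021 is a Wednesday, so the first Saturday is September 4 and the second is September 11.
1 February 2022 is a Tuesday, so the first Sunday is February 6.
At the standard offset (UTC+02:00), 17:00 UTC + 2h = 19:00 Varvik standard time.
The standard-time date in Varvik, February 26, 2022, does not fall between 11 September 2021 and 6 February 2022, so daylight saving is not in effect and Varvik is at UTC+02:00.
17:00 UTC + 2h = 19:00 Varvik.

19:00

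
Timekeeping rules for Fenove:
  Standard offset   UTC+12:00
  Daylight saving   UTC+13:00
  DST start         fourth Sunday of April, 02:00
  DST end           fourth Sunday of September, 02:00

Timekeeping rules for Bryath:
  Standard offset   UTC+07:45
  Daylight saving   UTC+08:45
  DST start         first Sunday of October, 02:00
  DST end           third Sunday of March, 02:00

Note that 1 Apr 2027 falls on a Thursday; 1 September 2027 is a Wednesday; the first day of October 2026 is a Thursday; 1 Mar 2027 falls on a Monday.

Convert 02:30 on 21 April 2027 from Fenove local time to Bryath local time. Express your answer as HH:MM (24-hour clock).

22:15

1 April 2027 is a Thursday, so the first Sunday is April 4 and the fourth is April 25.
1 September 2027 is a Wednesday, so the first Sunday is September 5 and the fourth is September 26.
21 April 2027 does not fall between 25 April and 26 September, so daylight saving is not in effect and Fenove is at UTC+12:00.
02:30 Fenove − 12h = 14:30 UTC (rolling into the previous day, 20 April 2027).
1 October 2026 is a Thursday, so the first Sunday is October 4.
1 March 2027 is a Monday, so the first Sunday is March 7 and the third is March 21.
At the standard offset (UTC+07:45), 14:30 UTC + 7h45m = 22:15 Bryath standard time.
Daylight saving runs 4 October 2026 – 21 March 2027; the standard-time date in Bryath, 20 April 2027, is outside that window, so Bryath is on standard time at UTC+07:45.
14:30 UTC + 7h45m = 22:15 Bryath.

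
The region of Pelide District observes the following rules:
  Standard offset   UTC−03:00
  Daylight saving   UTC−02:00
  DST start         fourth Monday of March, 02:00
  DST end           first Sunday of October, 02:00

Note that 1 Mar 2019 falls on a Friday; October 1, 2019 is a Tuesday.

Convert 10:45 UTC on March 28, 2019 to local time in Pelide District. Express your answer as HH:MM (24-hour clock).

1 March 2019 is a Friday, so the first Monday is March 4 and the fourth is March 25.
1 October 2019 is a Tuesday, so the first Sunday is October 6.
At the standard offset (UTC−03:00), 10:45 UTC − 3h = 07:45 Pelide District standard time.
The standard-time date in Pelide District, March 28, 2019, falls between 25 March and 6 October, so daylight saving is in effect and Pelide District is at UTC−02:00.
10:45 UTC − 2h = 08:45 local.

08:45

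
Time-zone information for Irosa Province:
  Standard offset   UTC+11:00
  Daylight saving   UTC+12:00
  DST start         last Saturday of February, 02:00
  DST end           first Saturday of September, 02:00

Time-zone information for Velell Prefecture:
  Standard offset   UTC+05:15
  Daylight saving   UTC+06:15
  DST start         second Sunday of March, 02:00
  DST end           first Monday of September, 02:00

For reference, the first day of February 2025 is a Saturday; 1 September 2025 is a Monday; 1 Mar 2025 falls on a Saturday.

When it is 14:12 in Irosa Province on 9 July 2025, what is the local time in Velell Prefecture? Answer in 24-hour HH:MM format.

08:27

1 February 2025 is a Saturday, so Saturdays fall on 1, 8, 15, 22; the last is February 22.
1 September 2025 is a Monday, so the first Saturday is September 6.
9 July 2025 falls between 22 February and 6 September, so daylight saving is in effect and Irosa Province is at UTC+12:00.
14:12 Irosa Province − 12h = 02:12 UTC.
1 March 2025 is a Saturday, so the first Sunday is March 2 and the second is March 9.
1 September 2025 is a Monday, so the first Monday is September 1.
At the standard offset (UTC+05:15), 02:12 UTC + 5h15m = 07:27 Velell Prefecture standard time.
The standard-time date in Velell Prefecture, 9 July 2025, lies within the daylight-saving period (9 March – 1 September), so Velell Prefecture is on daylight time, UTC+06:15.
02:12 UTC + 6h15m = 08:27 Velell Prefecture.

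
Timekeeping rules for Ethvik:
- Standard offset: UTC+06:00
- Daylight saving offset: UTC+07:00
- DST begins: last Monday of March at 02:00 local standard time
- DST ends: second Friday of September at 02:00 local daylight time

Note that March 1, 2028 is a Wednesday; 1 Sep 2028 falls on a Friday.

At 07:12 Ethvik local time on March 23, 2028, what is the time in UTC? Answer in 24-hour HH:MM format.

1 March 2028 is a Wednesday, so Mondays fall on 6, 13, 20, 27; the last is March 27.
1 September 2028 is a Friday, so the first Friday is September 1 and the second is September 8.
March 23, 2028 does not fall between 27 March and 8 September, so daylight saving is not in effect and Ethvik is at UTC+06:00.
07:12 local − 6h = 01:12 UTC.

01:12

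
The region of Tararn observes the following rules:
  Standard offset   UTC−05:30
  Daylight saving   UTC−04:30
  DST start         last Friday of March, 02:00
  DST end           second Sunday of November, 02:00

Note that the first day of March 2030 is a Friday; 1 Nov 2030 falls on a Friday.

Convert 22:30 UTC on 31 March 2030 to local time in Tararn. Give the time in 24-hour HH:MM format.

1 March 2030 is a Friday, so Fridays fall on 1, 8, 15, 22, 29; the last is March 29.
1 November 2030 is a Friday, so the first Sunday is November 3 and the second is November 10.
At the standard offset (UTC−05:30), 22:30 UTC − 5h30m = 17:00 Tararn standard time.
The standard-time date in Tararn, 31 March 2030, falls between 29 March and 10 November, so daylight saving is in effect and Tararn is at UTC−04:30.
22:30 UTC − 4h30m = 18:00 local.

18:00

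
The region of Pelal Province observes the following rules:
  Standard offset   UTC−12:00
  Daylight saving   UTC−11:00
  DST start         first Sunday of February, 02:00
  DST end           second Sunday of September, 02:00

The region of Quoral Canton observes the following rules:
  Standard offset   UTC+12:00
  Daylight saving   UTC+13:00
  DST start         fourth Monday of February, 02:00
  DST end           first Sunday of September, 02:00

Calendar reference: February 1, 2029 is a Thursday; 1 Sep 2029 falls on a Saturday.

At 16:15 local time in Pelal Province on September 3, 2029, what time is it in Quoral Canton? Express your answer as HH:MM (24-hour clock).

15:15

1 February 2029 is a Thursday, so the first Sunday is February 4.
1 September 2029 is a Saturday, so the first Sunday is September 2 and the second is September 9.
Daylight saving runs 4 February – 9 September; September 3, 2029 is inside that window, so Pelal Province is at UTC−11:00.
16:15 Pelal Province + 11h = 03:15 UTC (rolling into the next day, 4 September 2029).
1 February 2029 is a Thursday, so the first Monday is February 5 and the fourth is February 26.
1 September 2029 is a Saturday, so the first Sunday is September 2.
At the standard offset (UTC+12:00), 03:15 UTC + 12h = 15:15 Quoral Canton standard time.
The standard-time date in Quoral Canton, September 4, 2029, is outside the daylight-saving period (26 February – 2 September), so Quoral Canton is on standard time, UTC+12:00.
03:15 UTC + 12h = 15:15 Quoral Canton.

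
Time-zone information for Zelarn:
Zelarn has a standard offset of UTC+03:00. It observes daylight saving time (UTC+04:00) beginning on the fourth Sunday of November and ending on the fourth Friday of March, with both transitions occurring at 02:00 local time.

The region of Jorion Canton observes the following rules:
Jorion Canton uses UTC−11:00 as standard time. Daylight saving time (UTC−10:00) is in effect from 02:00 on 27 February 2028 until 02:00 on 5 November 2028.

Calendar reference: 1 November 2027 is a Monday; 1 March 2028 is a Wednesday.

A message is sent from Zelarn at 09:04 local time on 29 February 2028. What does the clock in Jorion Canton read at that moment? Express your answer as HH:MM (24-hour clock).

19:04

1 November 2027 is a Monday, so the first Sunday is November 7 and the fourth is November 28.
1 March 2028 is a Wednesday, so the first Friday is March 3 and the fourth is March 24.
Daylight saving runs 28 November 2027 – 24 March 2028; 29 February 2028 is inside that window, so Zelarn is at UTC+04:00.
09:04 Zelarn − 4h = 05:04 UTC.
At the standard offset (UTC−11:00), 05:04 UTC − 11h = 18:04 Jorion Canton standard time (rolling into the previous day, 28 February 2028).
The standard-time date in Jorion Canton, 28 February 2028, lies within the daylight-saving period (27 February – 5 November), so Jorion Canton is on daylight time, UTC−10:00.
05:04 UTC − 10h = 19:04 Jorion Canton (rolling into the previous day, 28 February 2028).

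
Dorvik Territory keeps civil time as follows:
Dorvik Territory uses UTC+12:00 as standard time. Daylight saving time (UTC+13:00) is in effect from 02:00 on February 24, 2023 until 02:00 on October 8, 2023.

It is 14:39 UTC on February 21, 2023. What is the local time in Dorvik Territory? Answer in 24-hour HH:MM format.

02:39

At the standard offset (UTC+12:00), 14:39 UTC + 12h = 02:39 Dorvik Territory standard time (rolling into the next day, 22 February 2023).
The standard-time date in Dorvik Territory, February 22, 2023, does not fall between 24 February and 8 October, so daylight saving is not in effect and Dorvik Territory is at UTC+12:00.
14:39 UTC + 12h = 02:39 local (rolling into the next day, 22 February 2023).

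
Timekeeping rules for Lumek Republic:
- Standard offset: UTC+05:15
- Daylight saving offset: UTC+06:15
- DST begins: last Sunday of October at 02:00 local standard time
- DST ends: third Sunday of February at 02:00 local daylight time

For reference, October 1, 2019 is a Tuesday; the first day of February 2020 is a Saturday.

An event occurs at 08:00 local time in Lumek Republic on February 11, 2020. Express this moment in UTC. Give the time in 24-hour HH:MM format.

01:45

1 October 2019 is a Tuesday, so Sundays fall on 6, 13, 20, 27; the last is October 27.
1 February 2020 is a Saturday, so the first Sunday is February 2 and the third is February 16.
Daylight saving runs 27 October 2019 – 16 February 2020; February 11, 2020 is inside that window, so Lumek Republic is at UTC+06:15.
08:00 local − 6h15m = 01:45 UTC.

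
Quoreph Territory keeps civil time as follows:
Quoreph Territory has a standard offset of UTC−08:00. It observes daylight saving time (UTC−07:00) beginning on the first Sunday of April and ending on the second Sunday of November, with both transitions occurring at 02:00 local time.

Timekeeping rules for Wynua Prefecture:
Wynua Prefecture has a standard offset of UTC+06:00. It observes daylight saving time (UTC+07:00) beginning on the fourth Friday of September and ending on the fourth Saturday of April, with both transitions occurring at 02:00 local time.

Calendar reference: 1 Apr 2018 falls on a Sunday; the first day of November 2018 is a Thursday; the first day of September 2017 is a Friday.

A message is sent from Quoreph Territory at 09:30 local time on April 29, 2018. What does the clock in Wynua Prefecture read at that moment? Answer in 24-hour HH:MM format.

22:30

1 April 2018 is a Sunday, so the first Sunday is April 1.
1 November 2018 is a Thursday, so the first Sunday is November 4 and the second is November 11.
April 29, 2018 lies within the daylight-saving period (1 April – 11 November), so Quoreph Territory is on daylight time, UTC−07:00.
09:30 Quoreph Territory + 7h = 16:30 UTC.
1 September 2017 is a Friday, so the first Friday is September 1 and the fourth is September 22.
1 April 2018 is a Sunday, so the first Saturday is April 7 and the fourth is April 28.
At the standard offset (UTC+06:00), 16:30 UTC + 6h = 22:30 Wynua Prefecture standard time.
Daylight saving runs 22 September 2017 – 28 April 2018; the standard-time date in Wynua Prefecture, April 29, 2018, is outside that window, so Wynua Prefecture is on standard time at UTC+06:00.
16:30 UTC + 6h = 22:30 Wynua Prefecture.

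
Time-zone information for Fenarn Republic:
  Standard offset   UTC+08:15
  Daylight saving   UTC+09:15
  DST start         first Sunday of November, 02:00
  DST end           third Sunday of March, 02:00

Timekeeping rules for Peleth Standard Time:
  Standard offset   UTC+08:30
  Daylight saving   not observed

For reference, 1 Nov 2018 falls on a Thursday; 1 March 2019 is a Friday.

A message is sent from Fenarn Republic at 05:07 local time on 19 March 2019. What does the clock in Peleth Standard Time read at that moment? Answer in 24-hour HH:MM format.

1 November 2018 is a Thursday, so the first Sunday is November 4.
1 March 2019 is a Friday, so the first Sunday is March 3 and the third is March 17.
19 March 2019 is outside the daylight-saving period (4 November 2018 – 17 March 2019), so Fenarn Republic is on standard time, UTC+08:15.
05:07 Fenarn Republic − 8h15m = 20:52 UTC (rolling into the previous day, 18 March 2019).
Peleth Standard Time stays on UTC+08:30 all year.
20:52 UTC + 8h30m = 05:22 Peleth Standard Time (rolling into the next day, 19 March 2019).

05:22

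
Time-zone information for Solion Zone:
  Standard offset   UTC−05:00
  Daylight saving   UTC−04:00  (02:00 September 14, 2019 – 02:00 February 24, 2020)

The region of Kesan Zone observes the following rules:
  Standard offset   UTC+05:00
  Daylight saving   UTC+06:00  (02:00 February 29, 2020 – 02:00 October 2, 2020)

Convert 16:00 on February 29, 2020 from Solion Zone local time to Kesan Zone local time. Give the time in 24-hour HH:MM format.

February 29, 2020 is outside the daylight-saving period (14 September 2019 – 24 February 2020), so Solion Zone is on standard time, UTC−05:00.
16:00 Solion Zone + 5h = 21:00 UTC.
At the standard offset (UTC+05:00), 21:00 UTC + 5h = 02:00 Kesan Zone standard time (rolling into the next day, 1 March 2020).
Daylight saving runs 29 February – 2 October; the standard-time date in Kesan Zone, March 1, 2020, is inside that window, so Kesan Zone is at UTC+06:00.
21:00 UTC + 6h = 03:00 Kesan Zone (rolling into the next day, 1 March 2020).

03:00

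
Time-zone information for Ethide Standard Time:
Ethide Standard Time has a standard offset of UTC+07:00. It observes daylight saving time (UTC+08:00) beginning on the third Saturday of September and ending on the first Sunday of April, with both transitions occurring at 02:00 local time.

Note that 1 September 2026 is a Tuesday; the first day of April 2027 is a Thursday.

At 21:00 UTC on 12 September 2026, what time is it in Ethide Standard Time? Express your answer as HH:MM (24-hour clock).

1 September 2026 is a Tuesday, so the first Saturday is September 5 and the third is September 19.
1 April 2027 is a Thursday, so the first Sunday is April 4.
At the standard offset (UTC+07:00), 21:00 UTC + 7h = 04:00 Ethide Standard Time standard time (rolling into the next day, 13 September 2026).
The standard-time date in Ethide Standard Time, 13 September 2026, is outside the daylight-saving period (19 September 2026 – 4 April 2027), so Ethide Standard Time is on standard time, UTC+07:00.
21:00 UTC + 7h = 04:00 local (rolling into the next day, 13 September 2026).

04:00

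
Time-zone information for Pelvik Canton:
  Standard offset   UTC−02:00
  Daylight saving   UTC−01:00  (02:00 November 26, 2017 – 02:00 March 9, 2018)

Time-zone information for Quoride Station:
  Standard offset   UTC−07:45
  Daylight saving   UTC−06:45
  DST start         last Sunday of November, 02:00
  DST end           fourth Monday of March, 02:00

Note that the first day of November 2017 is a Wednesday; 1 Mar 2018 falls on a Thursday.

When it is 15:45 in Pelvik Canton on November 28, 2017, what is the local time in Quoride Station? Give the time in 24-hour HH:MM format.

10:00

November 28, 2017 lies within the daylight-saving period (26 November 2017 – 9 March 2018), so Pelvik Canton is on daylight time, UTC−01:00.
15:45 Pelvik Canton + 1h = 16:45 UTC.
1 November 2017 is a Wednesday, so Sundays fall on 5, 12, 19, 26; the last is November 26.
1 March 2018 is a Thursday, so the first Monday is March 5 and the fourth is March 26.
At the standard offset (UTC−07:45), 16:45 UTC − 7h45m = 09:00 Quoride Station standard time.
The standard-time date in Quoride Station, November 28, 2017, lies within the daylight-saving period (26 November 2017 – 26 March 2018), so Quoride Station is on daylight time, UTC−06:45.
16:45 UTC − 6h45m = 10:00 Quoride Station.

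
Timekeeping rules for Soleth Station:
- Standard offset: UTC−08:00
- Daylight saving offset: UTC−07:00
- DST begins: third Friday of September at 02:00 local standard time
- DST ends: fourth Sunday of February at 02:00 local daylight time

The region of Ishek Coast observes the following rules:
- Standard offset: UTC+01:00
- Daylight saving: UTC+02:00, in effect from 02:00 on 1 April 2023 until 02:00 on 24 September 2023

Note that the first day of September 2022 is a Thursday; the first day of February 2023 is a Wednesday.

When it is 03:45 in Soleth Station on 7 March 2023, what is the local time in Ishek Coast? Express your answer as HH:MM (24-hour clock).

1 September 2022 is a Thursday, so the first Friday is September 2 and the third is September 16.
1 February 2023 is a Wednesday, so the first Sunday is February 5 and the fourth is February 26.
Daylight saving runs 16 September 2022 – 26 February 2023; 7 March 2023 is outside that window, so Soleth Station is on standard time at UTC−08:00.
03:45 Soleth Station + 8h = 11:45 UTC.
At the standard offset (UTC+01:00), 11:45 UTC + 1h = 12:45 Ishek Coast standard time.
Daylight saving runs 1 April – 24 September; the standard-time date in Ishek Coast, 7 March 2023, is outside that window, so Ishek Coast is on standard time at UTC+01:00.
11:45 UTC + 1h = 12:45 Ishek Coast.

12:45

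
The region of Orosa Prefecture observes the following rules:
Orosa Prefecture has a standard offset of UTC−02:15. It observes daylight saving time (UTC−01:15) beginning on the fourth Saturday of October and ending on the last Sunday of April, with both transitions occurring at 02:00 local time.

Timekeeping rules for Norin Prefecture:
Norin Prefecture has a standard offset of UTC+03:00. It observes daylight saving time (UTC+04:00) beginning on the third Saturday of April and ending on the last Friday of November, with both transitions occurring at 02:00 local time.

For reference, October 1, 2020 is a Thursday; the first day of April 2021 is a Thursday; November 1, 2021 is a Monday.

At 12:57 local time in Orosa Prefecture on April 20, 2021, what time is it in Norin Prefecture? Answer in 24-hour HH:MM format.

18:12

1 October 2020 is a Thursday, so the first Saturday is October 3 and the fourth is October 24.
1 April 2021 is a Thursday, so Sundays fall on 4, 11, 18, 25; the last is April 25.
April 20, 2021 lies within the daylight-saving period (24 October 2020 – 25 April 2021), so Orosa Prefecture is on daylight time, UTC−01:15.
12:57 Orosa Prefecture + 1h15m = 14:12 UTC.
1 April 2021 is a Thursday, so the first Saturday is April 3 and the third is April 17.
1 November 2021 is a Monday, so Fridays fall on 5, 12, 19, 26; the last is November 26.
At the standard offset (UTC+03:00), 14:12 UTC + 3h = 17:12 Norin Prefecture standard time.
The standard-time date in Norin Prefecture, April 20, 2021, lies within the daylight-saving period (17 April – 26 November), so Norin Prefecture is on daylight time, UTC+04:00.
14:12 UTC + 4h = 18:12 Norin Prefecture.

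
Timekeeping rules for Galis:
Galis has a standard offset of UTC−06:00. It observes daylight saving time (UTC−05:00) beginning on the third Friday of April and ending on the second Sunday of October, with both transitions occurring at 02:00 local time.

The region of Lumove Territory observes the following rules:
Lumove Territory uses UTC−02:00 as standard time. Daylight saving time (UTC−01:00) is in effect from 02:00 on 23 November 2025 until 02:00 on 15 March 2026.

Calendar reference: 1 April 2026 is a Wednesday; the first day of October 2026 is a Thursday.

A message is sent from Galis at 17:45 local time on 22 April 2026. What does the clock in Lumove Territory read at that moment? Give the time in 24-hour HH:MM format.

20:45

1 April 2026 is a Wednesday, so the first Friday is April 3 and the third is April 17.
1 October 2026 is a Thursday, so the first Sunday is October 4 and the second is October 11.
22 April 2026 falls between 17 April and 11 October, so daylight saving is in effect and Galis is at UTC−05:00.
17:45 Galis + 5h = 22:45 UTC.
At the standard offset (UTC−02:00), 22:45 UTC − 2h = 20:45 Lumove Territory standard time.
The standard-time date in Lumove Territory, 22 April 2026, is outside the daylight-saving period (23 November 2025 – 15 March 2026), so Lumove Territory is on standard time, UTC−02:00.
22:45 UTC − 2h = 20:45 Lumove Territory.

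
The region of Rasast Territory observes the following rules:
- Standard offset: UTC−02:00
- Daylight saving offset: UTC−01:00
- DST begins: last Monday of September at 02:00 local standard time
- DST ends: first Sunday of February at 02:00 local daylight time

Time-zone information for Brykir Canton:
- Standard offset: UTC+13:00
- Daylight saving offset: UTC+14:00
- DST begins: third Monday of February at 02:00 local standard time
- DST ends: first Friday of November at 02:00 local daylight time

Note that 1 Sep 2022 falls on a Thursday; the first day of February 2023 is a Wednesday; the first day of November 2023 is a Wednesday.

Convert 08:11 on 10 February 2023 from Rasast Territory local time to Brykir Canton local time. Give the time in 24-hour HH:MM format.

23:11

1 September 2022 is a Thursday, so Mondays fall on 5, 12, 19, 26; the last is September 26.
1 February 2023 is a Wednesday, so the first Sunday is February 5.
10 February 2023 is outside the daylight-saving period (26 September 2022 – 5 February 2023), so Rasast Territory is on standard time, UTC−02:00.
08:11 Rasast Territory + 2h = 10:11 UTC.
1 February 2023 is a Wednesday, so the first Monday is February 6 and the third is February 20.
1 November 2023 is a Wednesday, so the first Friday is November 3.
At the standard offset (UTC+13:00), 10:11 UTC + 13h = 23:11 Brykir Canton standard time.
The standard-time date in Brykir Canton, 10 February 2023, does not fall between 20 February and 3 November, so daylight saving is not in effect and Brykir Canton is at UTC+13:00.
10:11 UTC + 13h = 23:11 Brykir Canton.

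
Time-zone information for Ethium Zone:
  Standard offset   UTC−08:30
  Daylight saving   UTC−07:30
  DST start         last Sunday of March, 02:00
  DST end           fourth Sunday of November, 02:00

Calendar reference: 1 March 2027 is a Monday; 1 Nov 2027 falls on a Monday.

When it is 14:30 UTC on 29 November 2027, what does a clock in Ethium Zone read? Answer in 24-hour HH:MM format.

06:00

1 March 2027 is a Monday, so Sundays fall on 7, 14, 21, 28; the last is March 28.
1 November 2027 is a Monday, so the first Sunday is November 7 and the fourth is November 28.
At the standard offset (UTC−08:30), 14:30 UTC − 8h30m = 06:00 Ethium Zone standard time.
Daylight saving runs 28 March – 28 November; the standard-time date in Ethium Zone, 29 November 2027, is outside that window, so Ethium Zone is on standard time at UTC−08:30.
14:30 UTC − 8h30m = 06:00 local.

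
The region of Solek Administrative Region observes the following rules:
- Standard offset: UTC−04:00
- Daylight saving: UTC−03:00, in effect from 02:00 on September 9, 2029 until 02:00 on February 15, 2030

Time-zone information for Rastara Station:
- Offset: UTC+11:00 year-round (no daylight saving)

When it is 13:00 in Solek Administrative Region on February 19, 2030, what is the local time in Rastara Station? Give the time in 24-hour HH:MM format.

04:00

February 19, 2030 is outside the daylight-saving period (9 September 2029 – 15 February 2030), so Solek Administrative Region is on standard time, UTC−04:00.
13:00 Solek Administrative Region + 4h = 17:00 UTC.
Rastara Station has no daylight saving, so its offset is UTC+11:00 year-round.
17:00 UTC + 11h = 04:00 Rastara Station (rolling into the next day, 20 February 2030).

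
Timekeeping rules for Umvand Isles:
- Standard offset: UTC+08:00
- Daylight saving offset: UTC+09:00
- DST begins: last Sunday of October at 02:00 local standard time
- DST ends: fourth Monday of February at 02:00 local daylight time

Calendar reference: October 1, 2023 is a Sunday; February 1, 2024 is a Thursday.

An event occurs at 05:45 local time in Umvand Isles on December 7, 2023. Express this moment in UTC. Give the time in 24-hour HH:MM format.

1 October 2023 is a Sunday, so Sundays fall on 1, 8, 15, 22, 29; the last is October 29.
1 February 2024 is a Thursday, so the first Monday is February 5 and the fourth is February 26.
December 7, 2023 lies within the daylight-saving period (29 October 2023 – 26 February 2024), so Umvand Isles is on daylight time, UTC+09:00.
05:45 local − 9h = 20:45 UTC (rolling into the previous day, 6 December 2023).

20:45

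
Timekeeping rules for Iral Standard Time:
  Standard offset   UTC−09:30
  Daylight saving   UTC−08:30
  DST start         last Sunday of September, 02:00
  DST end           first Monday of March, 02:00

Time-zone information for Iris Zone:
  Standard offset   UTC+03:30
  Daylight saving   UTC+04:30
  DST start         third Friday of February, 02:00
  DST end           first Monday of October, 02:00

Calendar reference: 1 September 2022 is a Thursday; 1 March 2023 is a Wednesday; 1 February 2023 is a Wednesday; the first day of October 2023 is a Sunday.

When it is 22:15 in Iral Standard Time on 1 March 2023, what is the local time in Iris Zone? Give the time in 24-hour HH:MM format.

11:15

1 September 2022 is a Thursday, so Sundays fall on 4, 11, 18, 25; the last is September 25.
1 March 2023 is a Wednesday, so the first Monday is March 6.
Daylight saving runs 25 September 2022 – 6 March 2023; 1 March 2023 is inside that window, so Iral Standard Time is at UTC−08:30.
22:15 Iral Standard Time + 8h30m = 06:45 UTC (rolling into the next day, 2 March 2023).
1 February 2023 is a Wednesday, so the first Friday is February 3 and the third is February 17.
1 October 2023 is a Sunday, so the first Monday is October 2.
At the standard offset (UTC+03:30), 06:45 UTC + 3h30m = 10:15 Iris Zone standard time.
Daylight saving runs 17 February – 2 October; the standard-time date in Iris Zone, 2 March 2023, is inside that window, so Iris Zone is at UTC+04:30.
06:45 UTC + 4h30m = 11:15 Iris Zone.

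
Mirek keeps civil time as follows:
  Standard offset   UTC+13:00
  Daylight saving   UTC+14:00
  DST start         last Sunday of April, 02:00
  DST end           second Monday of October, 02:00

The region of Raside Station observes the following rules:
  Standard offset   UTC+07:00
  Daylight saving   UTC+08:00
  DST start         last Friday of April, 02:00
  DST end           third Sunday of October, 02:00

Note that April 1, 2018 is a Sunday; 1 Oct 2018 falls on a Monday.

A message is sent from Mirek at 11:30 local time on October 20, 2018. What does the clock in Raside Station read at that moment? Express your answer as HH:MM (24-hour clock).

06:30

1 April 2018 is a Sunday, so Sundays fall on 1, 8, 15, 22, 29; the last is April 29.
1 October 2018 is a Monday, so the first Monday is October 1 and the second is October 8.
Daylight saving runs 29 April – 8 October; October 20, 2018 is outside that window, so Mirek is on standard time at UTC+13:00.
11:30 Mirek − 13h = 22:30 UTC (rolling into the previous day, 19 October 2018).
1 April 2018 is a Sunday, so Fridays fall on 6, 13, 20, 27; the last is April 27.
1 October 2018 is a Monday, so the first Sunday is October 7 and the third is October 21.
At the standard offset (UTC+07:00), 22:30 UTC + 7h = 05:30 Raside Station standard time (rolling into the next day, 20 October 2018).
The standard-time date in Raside Station, October 20, 2018, falls between 27 April and 21 October, so daylight saving is in effect and Raside Station is at UTC+08:00.
22:30 UTC + 8h = 06:30 Raside Station (rolling into the next day, 20 October 2018).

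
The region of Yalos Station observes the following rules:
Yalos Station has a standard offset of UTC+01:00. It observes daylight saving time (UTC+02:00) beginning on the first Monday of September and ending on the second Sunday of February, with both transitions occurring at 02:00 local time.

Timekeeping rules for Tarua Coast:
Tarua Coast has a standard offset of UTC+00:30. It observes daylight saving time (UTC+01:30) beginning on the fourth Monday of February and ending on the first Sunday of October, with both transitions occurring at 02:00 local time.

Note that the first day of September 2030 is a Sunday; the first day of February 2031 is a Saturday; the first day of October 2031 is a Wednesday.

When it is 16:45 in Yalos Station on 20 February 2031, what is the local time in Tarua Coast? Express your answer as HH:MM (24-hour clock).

1 September 2030 is a Sunday, so the first Monday is September 2.
1 February 2031 is a Saturday, so the first Sunday is February 2 and the second is February 9.
20 February 2031 does not fall between 2 September 2030 and 9 February 2031, so daylight saving is not in effect and Yalos Station is at UTC+01:00.
16:45 Yalos Station − 1h = 15:45 UTC.
1 February 2031 is a Saturday, so the first Monday is February 3 and the fourth is February 24.
1 October 2031 is a Wednesday, so the first Sunday is October 5.
At the standard offset (UTC+00:30), 15:45 UTC + 0h30m = 16:15 Tarua Coast standard time.
Daylight saving runs 24 February – 5 October; the standard-time date in Tarua Coast, 20 February 2031, is outside that window, so Tarua Coast is on standard time at UTC+00:30.
15:45 UTC + 0h30m = 16:15 Tarua Coast.

16:15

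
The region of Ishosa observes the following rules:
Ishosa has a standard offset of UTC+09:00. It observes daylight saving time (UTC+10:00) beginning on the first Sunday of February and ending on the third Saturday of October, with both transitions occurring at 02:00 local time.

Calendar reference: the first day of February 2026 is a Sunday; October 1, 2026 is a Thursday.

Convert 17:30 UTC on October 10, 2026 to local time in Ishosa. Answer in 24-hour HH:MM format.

1 February 2026 is a Sunday, so the first Sunday is February 1.
1 October 2026 is a Thursday, so the first Saturday is October 3 and the third is October 17.
At the standard offset (UTC+09:00), 17:30 UTC + 9h = 02:30 Ishosa standard time (rolling into the next day, 11 October 2026).
The standard-time date in Ishosa, October 11, 2026, lies within the daylight-saving period (1 February – 17 October), so Ishosa is on daylight time, UTC+10:00.
17:30 UTC + 10h = 03:30 local (rolling into the next day, 11 October 2026).

03:30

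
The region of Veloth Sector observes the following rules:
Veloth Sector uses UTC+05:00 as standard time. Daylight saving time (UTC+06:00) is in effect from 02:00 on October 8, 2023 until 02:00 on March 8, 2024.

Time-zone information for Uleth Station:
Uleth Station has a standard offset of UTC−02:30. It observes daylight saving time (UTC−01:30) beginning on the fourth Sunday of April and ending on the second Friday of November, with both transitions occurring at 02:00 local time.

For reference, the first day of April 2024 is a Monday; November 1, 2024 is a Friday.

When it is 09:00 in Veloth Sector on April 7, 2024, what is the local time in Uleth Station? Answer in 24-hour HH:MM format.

01:30

April 7, 2024 is outside the daylight-saving period (8 October 2023 – 8 March 2024), so Veloth Sector is on standard time, UTC+05:00.
09:00 Veloth Sector − 5h = 04:00 UTC.
1 April 2024 is a Monday, so the first Sunday is April 7 and the fourth is April 28.
1 November 2024 is a Friday, so the first Friday is November 1 and the second is November 8.
At the standard offset (UTC−02:30), 04:00 UTC − 2h30m = 01:30 Uleth Station standard time.
The standard-time date in Uleth Station, April 7, 2024, does not fall between 28 April and 8 November, so daylight saving is not in effect and Uleth Station is at UTC−02:30.
04:00 UTC − 2h30m = 01:30 Uleth Station.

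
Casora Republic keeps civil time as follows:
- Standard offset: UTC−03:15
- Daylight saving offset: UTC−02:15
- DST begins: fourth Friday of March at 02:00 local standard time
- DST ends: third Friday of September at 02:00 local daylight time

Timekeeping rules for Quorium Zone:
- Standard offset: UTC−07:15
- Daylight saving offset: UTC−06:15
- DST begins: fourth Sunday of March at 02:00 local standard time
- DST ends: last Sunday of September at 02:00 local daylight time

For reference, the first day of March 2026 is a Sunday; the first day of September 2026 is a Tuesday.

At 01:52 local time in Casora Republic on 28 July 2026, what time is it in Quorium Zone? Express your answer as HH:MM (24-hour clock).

21:52

1 March 2026 is a Sunday, so the first Friday is March 6 and the fourth is March 27.
1 September 2026 is a Tuesday, so the first Friday is September 4 and the third is September 18.
28 July 2026 lies within the daylight-saving period (27 March – 18 September), so Casora Republic is on daylight time, UTC−02:15.
01:52 Casora Republic + 2h15m = 04:07 UTC.
1 March 2026 is a Sunday, so the first Sunday is March 1 and the fourth is March 22.
1 September 2026 is a Tuesday, so Sundays fall on 6, 13, 20, 27; the last is September 27.
At the standard offset (UTC−07:15), 04:07 UTC − 7h15m = 20:52 Quorium Zone standard time (rolling into the previous day, 27 July 2026).
Daylight saving runs 22 March – 27 September; the standard-time date in Quorium Zone, 27 July 2026, is inside that window, so Quorium Zone is at UTC−06:15.
04:07 UTC − 6h15m = 21:52 Quorium Zone (rolling into the previous day, 27 July 2026).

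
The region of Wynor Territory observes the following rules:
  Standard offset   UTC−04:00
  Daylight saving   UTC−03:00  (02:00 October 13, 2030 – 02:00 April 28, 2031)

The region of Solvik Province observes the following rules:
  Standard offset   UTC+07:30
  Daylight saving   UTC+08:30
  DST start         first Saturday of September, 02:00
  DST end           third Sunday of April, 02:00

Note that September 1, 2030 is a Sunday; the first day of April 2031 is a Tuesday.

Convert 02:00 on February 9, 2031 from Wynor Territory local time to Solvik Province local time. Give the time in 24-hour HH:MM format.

13:30

Daylight saving runs 13 October 2030 – 28 April 2031; February 9, 2031 is inside that window, so Wynor Territory is at UTC−03:00.
02:00 Wynor Territory + 3h = 05:00 UTC.
1 September 2030 is a Sunday, so the first Saturday is September 7.
1 April 2031 is a Tuesday, so the first Sunday is April 6 and the third is April 20.
At the standard offset (UTC+07:30), 05:00 UTC + 7h30m = 12:30 Solvik Province standard time.
Daylight saving runs 7 September 2030 – 20 April 2031; the standard-time date in Solvik Province, February 9, 2031, is inside that window, so Solvik Province is at UTC+08:30.
05:00 UTC + 8h30m = 13:30 Solvik Province.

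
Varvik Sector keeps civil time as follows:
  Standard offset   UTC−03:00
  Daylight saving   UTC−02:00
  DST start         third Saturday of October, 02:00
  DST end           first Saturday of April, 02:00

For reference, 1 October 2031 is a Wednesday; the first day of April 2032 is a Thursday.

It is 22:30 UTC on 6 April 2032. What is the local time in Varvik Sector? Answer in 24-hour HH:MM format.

19:30

1 October 2031 is a Wednesday, so the first Saturday is October 4 and the third is October 18.
1 April 2032 is a Thursday, so the first Saturday is April 3.
At the standard offset (UTC−03:00), 22:30 UTC − 3h = 19:30 Varvik Sector standard time.
Daylight saving runs 18 October 2031 – 3 April 2032; the standard-time date in Varvik Sector, 6 April 2032, is outside that window, so Varvik Sector is on standard time at UTC−03:00.
22:30 UTC − 3h = 19:30 local.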